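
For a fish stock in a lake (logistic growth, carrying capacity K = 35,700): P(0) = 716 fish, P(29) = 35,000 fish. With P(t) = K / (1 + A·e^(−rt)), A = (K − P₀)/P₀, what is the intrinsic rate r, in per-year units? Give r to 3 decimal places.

A = (35700 − 716)/716 = 48.86034
35000 = 35700/(1 + 48.86034·e^(−r·29)) → e^(−29r) = (1.02 − 1)/48.86034 = 0.000409
r = −ln(0.000409)/29 = 7.80099/29

r ≈ 0.269 per year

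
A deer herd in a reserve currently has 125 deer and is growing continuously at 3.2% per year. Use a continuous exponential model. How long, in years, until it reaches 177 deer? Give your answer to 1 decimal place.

t ≈ 10.9 years

177 = 125 · e^(0.032·t)
t = ln(177/125) / 0.032 = ln(1.416) / 0.032 = 0.34784 / 0.032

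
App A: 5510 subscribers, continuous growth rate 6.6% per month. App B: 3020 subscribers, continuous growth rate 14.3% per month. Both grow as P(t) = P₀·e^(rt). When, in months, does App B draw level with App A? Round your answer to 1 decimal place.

t ≈ 7.8 months

5510·e^(0.066t) = 3020·e^(0.143t)
5510/3020 = e^((0.143 − 0.066)t) → ln(1.8245) = 0.077·t
t = 0.60131 / 0.077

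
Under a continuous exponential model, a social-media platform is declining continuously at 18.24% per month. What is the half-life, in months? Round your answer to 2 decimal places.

half-life = ln(2) / |r| = 0.69315 / 0.1824

half-life ≈ 3.80 months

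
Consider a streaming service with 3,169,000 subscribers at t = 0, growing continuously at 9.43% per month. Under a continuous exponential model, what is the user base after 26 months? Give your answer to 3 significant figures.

P(26) = 3169000 · e^(0.0943·26) = 3169000 · e^(2.4518)
= 3169000 · 11.60922 ≈ 36789632.53

≈ 36,800,000 subscribers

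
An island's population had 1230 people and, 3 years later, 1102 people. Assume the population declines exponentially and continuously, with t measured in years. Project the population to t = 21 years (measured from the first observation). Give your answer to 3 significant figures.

≈ 570 people

r = ln(1102/1230) / 3 ≈ -0.036629 per year
P(21) = 1230 · e^(-0.036629·21) = 1230 · 0.46338 ≈ 569.95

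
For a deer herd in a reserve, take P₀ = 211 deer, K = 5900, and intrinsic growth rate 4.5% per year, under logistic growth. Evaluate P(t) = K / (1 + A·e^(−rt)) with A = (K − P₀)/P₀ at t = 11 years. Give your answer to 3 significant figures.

A = (5900 − 211)/211 = 26.96209
P(11) = 5900 / (1 + 26.96209·e^(−0.045·11)) = 5900 / (1 + 26.96209·0.609571)
= 5900 / 17.4353 ≈ 338.39

≈ 338 deer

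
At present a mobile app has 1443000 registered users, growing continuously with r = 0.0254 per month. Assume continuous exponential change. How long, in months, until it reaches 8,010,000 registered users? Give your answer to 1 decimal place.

8010000 = 1443000 · e^(0.0254·t)
t = ln(8010000/1443000) / 0.0254 = ln(5.55094) / 0.0254 = 1.71397 / 0.0254

t ≈ 67.5 months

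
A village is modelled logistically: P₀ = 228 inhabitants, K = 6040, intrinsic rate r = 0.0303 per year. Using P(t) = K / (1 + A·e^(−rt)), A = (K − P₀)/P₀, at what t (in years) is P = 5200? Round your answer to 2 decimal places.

A = (6040 − 228)/228 = 25.49123
5200 = 6040/(1 + 25.49123·e^(−0.0303t)) → 1 + 25.49123·e^(−0.0303t) = 1.16154
e^(−0.0303t) = 0.006337 → t = ln(157.80284)/0.0303 = 5.06135/0.0303

t ≈ 167.04 years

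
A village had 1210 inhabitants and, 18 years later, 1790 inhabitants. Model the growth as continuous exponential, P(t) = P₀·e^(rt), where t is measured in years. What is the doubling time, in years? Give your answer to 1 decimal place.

doubling time ≈ 31.9 years

r = ln(1790/1210) / 18 = ln(1.47934) / 18 ≈ 0.021755 per year
doubling time = ln 2 / |r| = 0.69315 / 0.021755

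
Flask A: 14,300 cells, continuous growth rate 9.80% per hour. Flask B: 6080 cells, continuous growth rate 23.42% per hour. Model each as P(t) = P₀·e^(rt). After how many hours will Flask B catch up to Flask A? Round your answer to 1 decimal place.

t ≈ 6.3 hours

14300·e^(0.098t) = 6080·e^(0.2342t)
14300/6080 = e^((0.2342 − 0.098)t) → ln(2.35197) = 0.1362·t
t = 0.85525 / 0.1362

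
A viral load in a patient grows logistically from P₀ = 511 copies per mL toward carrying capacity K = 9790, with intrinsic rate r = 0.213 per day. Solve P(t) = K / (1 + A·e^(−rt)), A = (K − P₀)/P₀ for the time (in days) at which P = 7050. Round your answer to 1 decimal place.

t ≈ 18.0 days

A = (9790 − 511)/511 = 18.15851
7050 = 9790/(1 + 18.15851·e^(−0.213t)) → 1 + 18.15851·e^(−0.213t) = 1.38865
e^(−0.213t) = 0.021403 → t = ln(46.72172)/0.213 = 3.84421/0.213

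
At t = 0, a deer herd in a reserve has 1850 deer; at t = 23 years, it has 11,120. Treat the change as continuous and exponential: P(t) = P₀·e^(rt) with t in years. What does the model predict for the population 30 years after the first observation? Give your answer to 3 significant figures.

≈ 19,200 deer

r = ln(11120/1850) / 23 ≈ 0.077981 per year
P(30) = 1850 · e^(0.077981·30) = 1850 · 10.37528 ≈ 19194.26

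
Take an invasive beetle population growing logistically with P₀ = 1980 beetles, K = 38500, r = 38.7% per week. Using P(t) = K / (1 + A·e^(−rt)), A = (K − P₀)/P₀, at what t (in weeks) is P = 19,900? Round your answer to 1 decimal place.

t ≈ 7.7 weeks

A = (38500 − 1980)/1980 = 18.44444
19900 = 38500/(1 + 18.44444·e^(−0.387t)) → 1 + 18.44444·e^(−0.387t) = 1.93467
e^(−0.387t) = 0.050675 → t = ln(19.73357)/0.387 = 2.98232/0.387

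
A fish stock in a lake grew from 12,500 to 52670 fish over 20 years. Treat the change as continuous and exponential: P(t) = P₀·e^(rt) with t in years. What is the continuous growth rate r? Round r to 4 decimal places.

r ≈ 0.0719 per year

52670 = 12500 · e^(r·20)
e^(20r) = 52670/12500 = 4.2136
r = ln(4.2136) / 20 = 1.43832 / 20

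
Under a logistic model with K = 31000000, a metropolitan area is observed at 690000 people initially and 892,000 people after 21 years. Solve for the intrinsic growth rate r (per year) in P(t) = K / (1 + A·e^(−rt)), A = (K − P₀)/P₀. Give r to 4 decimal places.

r ≈ 0.0125 per year

A = (31000000 − 690000)/690000 = 43.92754
892000 = 31000000/(1 + 43.92754·e^(−r·21)) → e^(−21r) = (34.75336 − 1)/43.92754 = 0.768387
r = −ln(0.768387)/21 = 0.26346/21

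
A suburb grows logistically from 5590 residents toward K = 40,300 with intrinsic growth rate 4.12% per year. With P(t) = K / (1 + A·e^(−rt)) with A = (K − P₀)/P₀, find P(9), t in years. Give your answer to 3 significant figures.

≈ 7,620 residents

A = (40300 − 5590)/5590 = 6.2093
P(9) = 40300 / (1 + 6.2093·e^(−0.0412·9)) = 40300 / (1 + 6.2093·0.690182)
= 40300 / 5.28555 ≈ 7624.56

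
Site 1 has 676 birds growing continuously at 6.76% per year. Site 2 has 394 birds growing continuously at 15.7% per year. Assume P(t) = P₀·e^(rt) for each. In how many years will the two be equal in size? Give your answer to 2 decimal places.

676·e^(0.0676t) = 394·e^(0.157t)
676/394 = e^((0.157 − 0.0676)t) → ln(1.71574) = 0.0894·t
t = 0.53984 / 0.0894

t ≈ 6.04 years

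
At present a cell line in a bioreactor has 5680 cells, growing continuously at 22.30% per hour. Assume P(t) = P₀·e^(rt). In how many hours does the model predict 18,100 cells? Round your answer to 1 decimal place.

18100 = 5680 · e^(0.223·t)
t = ln(18100/5680) / 0.223 = ln(3.18662) / 0.223 = 1.15896 / 0.223

t ≈ 5.2 hours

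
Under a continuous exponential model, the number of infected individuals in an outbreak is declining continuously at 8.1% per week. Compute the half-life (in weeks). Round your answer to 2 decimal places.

half-life = ln(2) / |r| = 0.69315 / 0.081

half-life ≈ 8.56 weeks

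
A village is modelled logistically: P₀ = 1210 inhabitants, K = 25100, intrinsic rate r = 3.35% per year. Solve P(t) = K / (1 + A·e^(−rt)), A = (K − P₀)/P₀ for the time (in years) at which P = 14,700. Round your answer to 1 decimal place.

t ≈ 99.4 years

A = (25100 − 1210)/1210 = 19.7438
14700 = 25100/(1 + 19.7438·e^(−0.0335t)) → 1 + 19.7438·e^(−0.0335t) = 1.70748
e^(−0.0335t) = 0.035833 → t = ln(27.9071)/0.0335 = 3.32888/0.0335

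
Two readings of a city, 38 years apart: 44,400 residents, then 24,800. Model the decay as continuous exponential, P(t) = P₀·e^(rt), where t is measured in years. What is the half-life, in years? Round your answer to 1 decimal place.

r = ln(24800/44400) / 38 = ln(0.55856) / 38 ≈ -0.015326 per year
half-life = ln 2 / |r| = 0.69315 / 0.015326

half-life ≈ 45.2 years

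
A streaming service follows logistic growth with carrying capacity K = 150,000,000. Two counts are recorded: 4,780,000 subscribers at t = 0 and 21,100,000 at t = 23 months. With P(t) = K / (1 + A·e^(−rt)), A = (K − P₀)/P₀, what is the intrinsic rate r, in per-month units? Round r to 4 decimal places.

r ≈ 0.0697 per month

A = (150000000 − 4780000)/4780000 = 30.38075
21100000 = 150000000/(1 + 30.38075·e^(−r·23)) → e^(−23r) = (7.109 − 1)/30.38075 = 0.201081
r = −ln(0.201081)/23 = 1.60405/23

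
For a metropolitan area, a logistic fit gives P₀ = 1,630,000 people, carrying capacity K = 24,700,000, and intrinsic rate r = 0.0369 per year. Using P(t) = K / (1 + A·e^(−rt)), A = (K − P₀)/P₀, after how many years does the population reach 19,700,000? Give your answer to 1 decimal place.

A = (24700000 − 1630000)/1630000 = 14.15337
19700000 = 24700000/(1 + 14.15337·e^(−0.0369t)) → 1 + 14.15337·e^(−0.0369t) = 1.25381
e^(−0.0369t) = 0.017933 → t = ln(55.76429)/0.0369 = 4.02113/0.0369

t ≈ 109.0 years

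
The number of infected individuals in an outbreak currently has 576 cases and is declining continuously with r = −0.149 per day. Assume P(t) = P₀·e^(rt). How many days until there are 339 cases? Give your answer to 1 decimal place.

t ≈ 3.6 days

339 = 576 · e^(-0.149·t)
t = ln(339/576) / -0.149 = ln(0.58854) / -0.149 = -0.53011 / -0.149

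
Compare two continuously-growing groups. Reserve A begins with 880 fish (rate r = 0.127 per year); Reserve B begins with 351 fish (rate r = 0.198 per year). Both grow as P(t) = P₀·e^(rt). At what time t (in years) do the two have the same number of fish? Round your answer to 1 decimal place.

880·e^(0.127t) = 351·e^(0.198t)
880/351 = e^((0.198 − 0.127)t) → ln(2.50712) = 0.071·t
t = 0.91914 / 0.071

t ≈ 12.9 years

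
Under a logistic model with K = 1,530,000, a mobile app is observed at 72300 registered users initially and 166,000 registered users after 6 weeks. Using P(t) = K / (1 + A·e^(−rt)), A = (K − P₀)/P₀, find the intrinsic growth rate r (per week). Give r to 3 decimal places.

r ≈ 0.150 per week

A = (1530000 − 72300)/72300 = 20.16183
166000 = 1530000/(1 + 20.16183·e^(−r·6)) → e^(−6r) = (9.21687 − 1)/20.16183 = 0.407546
r = −ln(0.407546)/6 = 0.8976/6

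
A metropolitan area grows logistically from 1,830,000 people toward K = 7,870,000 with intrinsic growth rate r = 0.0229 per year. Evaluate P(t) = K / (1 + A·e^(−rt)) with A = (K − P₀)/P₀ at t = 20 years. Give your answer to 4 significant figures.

≈ 2,549,000 people

A = (7870000 − 1830000)/1830000 = 3.30055
P(20) = 7870000 / (1 + 3.30055·e^(−0.0229·20)) = 7870000 / (1 + 3.30055·0.632547)
= 7870000 / 3.08775 ≈ 2548779.56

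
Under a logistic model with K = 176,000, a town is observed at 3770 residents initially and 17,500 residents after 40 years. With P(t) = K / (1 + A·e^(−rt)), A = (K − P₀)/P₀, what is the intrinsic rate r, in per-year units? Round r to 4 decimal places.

r ≈ 0.0405 per year

A = (176000 − 3770)/3770 = 45.68435
17500 = 176000/(1 + 45.68435·e^(−r·40)) → e^(−40r) = (10.05714 − 1)/45.68435 = 0.198255
r = −ln(0.198255)/40 = 1.6182/40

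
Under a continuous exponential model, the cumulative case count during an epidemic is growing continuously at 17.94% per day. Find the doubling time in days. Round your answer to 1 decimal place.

doubling time = ln(2) / |r| = 0.69315 / 0.1794

doubling time ≈ 3.9 days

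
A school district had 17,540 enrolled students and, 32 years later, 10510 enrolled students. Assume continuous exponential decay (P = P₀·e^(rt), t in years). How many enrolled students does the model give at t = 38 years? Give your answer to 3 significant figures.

r = ln(10510/17540) / 32 ≈ -0.016005 per year
P(38) = 17540 · e^(-0.016005·38) = 17540 · 0.54434 ≈ 9547.68

≈ 9,550 enrolled students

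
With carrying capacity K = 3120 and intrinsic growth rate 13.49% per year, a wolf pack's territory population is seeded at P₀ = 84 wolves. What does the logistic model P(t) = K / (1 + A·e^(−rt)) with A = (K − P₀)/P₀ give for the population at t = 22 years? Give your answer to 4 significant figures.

≈ 1,092 wolves

A = (3120 − 84)/84 = 36.14286
P(22) = 3120 / (1 + 36.14286·e^(−0.1349·22)) = 3120 / (1 + 36.14286·0.051416)
= 3120 / 2.85833 ≈ 1091.55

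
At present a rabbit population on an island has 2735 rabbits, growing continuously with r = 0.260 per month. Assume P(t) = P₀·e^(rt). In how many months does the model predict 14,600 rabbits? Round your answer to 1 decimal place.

t ≈ 6.4 months

14600 = 2735 · e^(0.26·t)
t = ln(14600/2735) / 0.26 = ln(5.33821) / 0.26 = 1.67489 / 0.26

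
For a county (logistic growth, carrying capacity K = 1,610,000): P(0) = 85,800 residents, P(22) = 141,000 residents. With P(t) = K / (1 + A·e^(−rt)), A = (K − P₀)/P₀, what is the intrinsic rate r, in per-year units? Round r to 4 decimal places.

A = (1610000 − 85800)/85800 = 17.76457
141000 = 1610000/(1 + 17.76457·e^(−r·22)) → e^(−22r) = (11.41844 − 1)/17.76457 = 0.586473
r = −ln(0.586473)/22 = 0.53363/22

r ≈ 0.0243 per year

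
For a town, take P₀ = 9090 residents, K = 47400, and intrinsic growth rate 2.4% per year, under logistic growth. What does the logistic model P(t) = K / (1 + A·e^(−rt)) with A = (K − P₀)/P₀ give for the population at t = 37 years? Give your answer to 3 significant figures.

≈ 17,300 residents

A = (47400 − 9090)/9090 = 4.21452
P(37) = 47400 / (1 + 4.21452·e^(−0.024·37)) = 47400 / (1 + 4.21452·0.411478)
= 47400 / 2.73418 ≈ 17336.08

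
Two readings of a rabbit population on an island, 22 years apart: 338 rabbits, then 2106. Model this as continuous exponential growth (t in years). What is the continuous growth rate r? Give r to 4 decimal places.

2106 = 338 · e^(r·22)
e^(22r) = 2106/338 = 6.23077
r = ln(6.23077) / 22 = 1.8295 / 22

r ≈ 0.0832 per year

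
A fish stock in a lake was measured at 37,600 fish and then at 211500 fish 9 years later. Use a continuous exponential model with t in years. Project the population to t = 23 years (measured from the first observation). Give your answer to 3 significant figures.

r = ln(211500/37600) / 9 ≈ 0.191913 per year
P(23) = 37600 · e^(0.191913·23) = 37600 · 82.59995 ≈ 3105758.16

≈ 3,110,000 fish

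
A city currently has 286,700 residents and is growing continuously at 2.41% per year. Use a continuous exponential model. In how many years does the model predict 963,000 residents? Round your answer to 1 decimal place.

963000 = 286700 · e^(0.0241·t)
t = ln(963000/286700) / 0.0241 = ln(3.35891) / 0.0241 = 1.21162 / 0.0241

t ≈ 50.3 years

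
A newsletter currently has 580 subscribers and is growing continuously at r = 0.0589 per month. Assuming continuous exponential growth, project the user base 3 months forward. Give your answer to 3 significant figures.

P(3) = 580 · e^(0.0589·3) = 580 · e^(0.1767)
= 580 · 1.19327 ≈ 692.1

≈ 692 subscribers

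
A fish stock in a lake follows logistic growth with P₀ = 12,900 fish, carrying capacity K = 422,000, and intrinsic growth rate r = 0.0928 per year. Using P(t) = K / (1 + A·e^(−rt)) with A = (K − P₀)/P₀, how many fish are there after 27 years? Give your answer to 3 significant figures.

≈ 118,000 fish

A = (422000 − 12900)/12900 = 31.71318
P(27) = 422000 / (1 + 31.71318·e^(−0.0928·27)) = 422000 / (1 + 31.71318·0.081627)
= 422000 / 3.58864 ≈ 117593.32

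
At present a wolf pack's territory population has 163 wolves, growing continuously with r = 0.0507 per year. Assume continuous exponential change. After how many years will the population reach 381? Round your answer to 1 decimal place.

t ≈ 16.7 years

381 = 163 · e^(0.0507·t)
t = ln(381/163) / 0.0507 = ln(2.33742) / 0.0507 = 0.84905 / 0.0507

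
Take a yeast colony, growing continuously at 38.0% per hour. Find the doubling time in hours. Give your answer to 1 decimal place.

doubling time = ln(2) / |r| = 0.69315 / 0.38

doubling time ≈ 1.8 hours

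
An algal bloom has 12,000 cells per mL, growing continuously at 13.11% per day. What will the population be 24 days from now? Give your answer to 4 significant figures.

P(24) = 12000 · e^(0.1311·24) = 12000 · e^(3.1464)
= 12000 · 23.25221 ≈ 279026.47

≈ 279,000 cells per mL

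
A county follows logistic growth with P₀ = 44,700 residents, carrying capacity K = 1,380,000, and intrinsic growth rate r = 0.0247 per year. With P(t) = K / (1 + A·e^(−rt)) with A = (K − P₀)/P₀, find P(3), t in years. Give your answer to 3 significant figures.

≈ 48,000 residents

A = (1380000 − 44700)/44700 = 29.87248
P(3) = 1380000 / (1 + 29.87248·e^(−0.0247·3)) = 1380000 / (1 + 29.87248·0.928579)
= 1380000 / 28.73896 ≈ 48018.45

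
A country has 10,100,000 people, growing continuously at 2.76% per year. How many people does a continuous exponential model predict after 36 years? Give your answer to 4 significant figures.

≈ 27,280,000 people

P(36) = 10100000 · e^(0.0276·36) = 10100000 · e^(0.9936)
= 10100000 · 2.70094 ≈ 27279497.8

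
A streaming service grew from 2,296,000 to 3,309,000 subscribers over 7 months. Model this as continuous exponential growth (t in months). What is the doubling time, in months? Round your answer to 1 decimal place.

doubling time ≈ 13.3 months

r = ln(3309000/2296000) / 7 = ln(1.4412) / 7 ≈ 0.052211 per month
doubling time = ln 2 / |r| = 0.69315 / 0.052211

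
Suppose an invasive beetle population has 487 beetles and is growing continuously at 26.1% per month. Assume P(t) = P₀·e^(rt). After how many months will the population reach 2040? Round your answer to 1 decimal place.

t ≈ 5.5 months

2040 = 487 · e^(0.261·t)
t = ln(2040/487) / 0.261 = ln(4.18891) / 0.261 = 1.43244 / 0.261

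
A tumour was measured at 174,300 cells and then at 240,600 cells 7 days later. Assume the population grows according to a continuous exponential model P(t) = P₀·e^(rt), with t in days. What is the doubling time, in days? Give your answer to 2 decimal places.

doubling time ≈ 15.05 days

r = ln(240600/174300) / 7 = ln(1.38038) / 7 ≈ 0.046051 per day
doubling time = ln 2 / |r| = 0.69315 / 0.046051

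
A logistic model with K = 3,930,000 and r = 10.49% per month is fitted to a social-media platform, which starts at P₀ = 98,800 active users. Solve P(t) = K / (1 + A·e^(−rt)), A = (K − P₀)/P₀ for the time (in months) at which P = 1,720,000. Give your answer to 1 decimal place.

A = (3930000 − 98800)/98800 = 38.77733
1720000 = 3930000/(1 + 38.77733·e^(−0.1049t)) → 1 + 38.77733·e^(−0.1049t) = 2.28488
e^(−0.1049t) = 0.033135 → t = ln(30.17964)/0.1049 = 3.40717/0.1049

t ≈ 32.5 months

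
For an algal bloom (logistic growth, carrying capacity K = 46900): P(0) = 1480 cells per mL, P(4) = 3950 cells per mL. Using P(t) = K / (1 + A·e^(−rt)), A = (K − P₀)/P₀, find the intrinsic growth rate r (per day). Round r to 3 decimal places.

A = (46900 − 1480)/1480 = 30.68919
3950 = 46900/(1 + 30.68919·e^(−r·4)) → e^(−4r) = (11.87342 − 1)/30.68919 = 0.354308
r = −ln(0.354308)/4 = 1.03759/4

r ≈ 0.259 per day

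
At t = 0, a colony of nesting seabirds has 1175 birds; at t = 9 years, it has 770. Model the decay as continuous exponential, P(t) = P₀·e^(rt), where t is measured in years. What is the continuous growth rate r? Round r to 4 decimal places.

770 = 1175 · e^(r·9)
e^(9r) = 770/1175 = 0.65532
r = ln(0.65532) / 9 = -0.42263 / 9

r ≈ -0.0470 per year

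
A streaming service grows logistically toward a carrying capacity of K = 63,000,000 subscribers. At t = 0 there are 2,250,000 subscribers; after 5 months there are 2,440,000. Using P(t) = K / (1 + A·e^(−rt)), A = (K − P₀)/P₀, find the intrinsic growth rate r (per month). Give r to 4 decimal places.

r ≈ 0.0168 per month

A = (63000000 − 2250000)/2250000 = 27
2440000 = 63000000/(1 + 27·e^(−r·5)) → e^(−5r) = (25.81967 − 1)/27 = 0.919247
r = −ln(0.919247)/5 = 0.0842/5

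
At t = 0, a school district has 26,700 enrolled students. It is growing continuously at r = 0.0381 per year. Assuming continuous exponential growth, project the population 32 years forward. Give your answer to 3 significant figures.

P(32) = 26700 · e^(0.0381·32) = 26700 · e^(1.2192)
= 26700 · 3.38448 ≈ 90365.59

≈ 90,400 enrolled students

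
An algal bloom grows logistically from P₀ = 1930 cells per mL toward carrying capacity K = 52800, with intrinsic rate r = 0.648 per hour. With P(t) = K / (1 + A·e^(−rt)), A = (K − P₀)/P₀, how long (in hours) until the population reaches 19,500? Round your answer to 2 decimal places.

A = (52800 − 1930)/1930 = 26.35751
19500 = 52800/(1 + 26.35751·e^(−0.648t)) → 1 + 26.35751·e^(−0.648t) = 2.70769
e^(−0.648t) = 0.06479 → t = ln(15.43458)/0.648 = 2.73661/0.648

t ≈ 4.22 hours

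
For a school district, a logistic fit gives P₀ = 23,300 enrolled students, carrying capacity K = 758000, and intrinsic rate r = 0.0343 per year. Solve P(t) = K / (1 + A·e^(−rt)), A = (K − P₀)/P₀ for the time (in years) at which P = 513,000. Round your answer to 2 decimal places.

t ≈ 122.16 years

A = (758000 − 23300)/23300 = 31.53219
513000 = 758000/(1 + 31.53219·e^(−0.0343t)) → 1 + 31.53219·e^(−0.0343t) = 1.47758
e^(−0.0343t) = 0.015146 → t = ln(66.02454)/0.0343 = 4.19003/0.0343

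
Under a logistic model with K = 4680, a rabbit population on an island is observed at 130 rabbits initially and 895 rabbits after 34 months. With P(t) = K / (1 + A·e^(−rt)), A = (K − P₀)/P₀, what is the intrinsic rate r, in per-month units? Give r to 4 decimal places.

r ≈ 0.0622 per month

A = (4680 − 130)/130 = 35
895 = 4680/(1 + 35·e^(−r·34)) → e^(−34r) = (5.22905 − 1)/35 = 0.12083
r = −ln(0.12083)/34 = 2.11337/34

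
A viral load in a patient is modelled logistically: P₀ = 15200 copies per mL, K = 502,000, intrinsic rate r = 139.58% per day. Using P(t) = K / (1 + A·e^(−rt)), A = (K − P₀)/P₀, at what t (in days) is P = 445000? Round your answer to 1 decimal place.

t ≈ 4.0 days

A = (502000 − 15200)/15200 = 32.02632
445000 = 502000/(1 + 32.02632·e^(−1.3958t)) → 1 + 32.02632·e^(−1.3958t) = 1.12809
e^(−1.3958t) = 0.004 → t = ln(250.03001)/1.3958 = 5.52158/1.3958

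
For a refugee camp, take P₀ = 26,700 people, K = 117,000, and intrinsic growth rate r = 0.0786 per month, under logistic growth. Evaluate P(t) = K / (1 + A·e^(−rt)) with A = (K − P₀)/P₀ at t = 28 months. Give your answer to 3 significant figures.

A = (117000 − 26700)/26700 = 3.38202
P(28) = 117000 / (1 + 3.38202·e^(−0.0786·28)) = 117000 / (1 + 3.38202·0.110715)
= 117000 / 1.37444 ≈ 85125.63

≈ 85,100 people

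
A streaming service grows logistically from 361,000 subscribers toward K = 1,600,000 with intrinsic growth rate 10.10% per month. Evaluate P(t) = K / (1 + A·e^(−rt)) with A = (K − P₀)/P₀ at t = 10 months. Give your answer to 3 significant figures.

A = (1600000 − 361000)/361000 = 3.43213
P(10) = 1600000 / (1 + 3.43213·e^(−0.101·10)) = 1600000 / (1 + 3.43213·0.364219)
= 1600000 / 2.25005 ≈ 711095.95

≈ 711,000 subscribers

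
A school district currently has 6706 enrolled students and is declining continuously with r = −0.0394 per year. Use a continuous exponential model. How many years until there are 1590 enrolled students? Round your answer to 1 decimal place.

t ≈ 36.5 years

1590 = 6706 · e^(-0.0394·t)
t = ln(1590/6706) / -0.0394 = ln(0.2371) / -0.0394 = -1.43927 / -0.0394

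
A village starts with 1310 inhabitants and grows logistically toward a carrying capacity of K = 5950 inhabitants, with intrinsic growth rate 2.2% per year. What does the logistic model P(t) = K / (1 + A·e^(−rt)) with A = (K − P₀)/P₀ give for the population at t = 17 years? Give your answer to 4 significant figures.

A = (5950 − 1310)/1310 = 3.54198
P(17) = 5950 / (1 + 3.54198·e^(−0.022·17)) = 5950 / (1 + 3.54198·0.687977)
= 5950 / 3.4368 ≈ 1731.26

≈ 1,731 inhabitants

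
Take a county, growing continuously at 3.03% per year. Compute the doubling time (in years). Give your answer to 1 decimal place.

doubling time ≈ 22.9 years

doubling time = ln(2) / |r| = 0.69315 / 0.0303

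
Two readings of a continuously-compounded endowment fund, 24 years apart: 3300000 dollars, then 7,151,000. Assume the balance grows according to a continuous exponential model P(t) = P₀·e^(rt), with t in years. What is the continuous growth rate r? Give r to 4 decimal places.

7151000 = 3300000 · e^(r·24)
e^(24r) = 7151000/3300000 = 2.16697
r = ln(2.16697) / 24 = 0.77333 / 24

r ≈ 0.0322 per year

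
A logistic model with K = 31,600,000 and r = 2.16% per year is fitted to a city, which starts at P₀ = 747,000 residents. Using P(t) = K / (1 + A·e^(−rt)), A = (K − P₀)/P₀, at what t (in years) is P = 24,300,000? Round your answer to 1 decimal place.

t ≈ 227.9 years

A = (31600000 − 747000)/747000 = 41.30254
24300000 = 31600000/(1 + 41.30254·e^(−0.0216t)) → 1 + 41.30254·e^(−0.0216t) = 1.30041
e^(−0.0216t) = 0.007273 → t = ln(137.48655)/0.0216 = 4.92353/0.0216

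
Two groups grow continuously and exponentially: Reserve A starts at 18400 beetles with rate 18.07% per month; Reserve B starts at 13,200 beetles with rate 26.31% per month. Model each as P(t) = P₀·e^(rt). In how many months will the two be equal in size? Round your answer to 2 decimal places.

18400·e^(0.1807t) = 13200·e^(0.2631t)
18400/13200 = e^((0.2631 − 0.1807)t) → ln(1.39394) = 0.0824·t
t = 0.33213 / 0.0824

t ≈ 4.03 months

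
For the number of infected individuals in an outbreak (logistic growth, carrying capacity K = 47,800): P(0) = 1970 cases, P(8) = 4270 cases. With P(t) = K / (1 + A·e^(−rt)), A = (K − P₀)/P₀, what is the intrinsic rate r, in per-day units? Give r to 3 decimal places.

A = (47800 − 1970)/1970 = 23.26396
4270 = 47800/(1 + 23.26396·e^(−r·8)) → e^(−8r) = (11.19438 − 1)/23.26396 = 0.438205
r = −ln(0.438205)/8 = 0.82507/8

r ≈ 0.103 per day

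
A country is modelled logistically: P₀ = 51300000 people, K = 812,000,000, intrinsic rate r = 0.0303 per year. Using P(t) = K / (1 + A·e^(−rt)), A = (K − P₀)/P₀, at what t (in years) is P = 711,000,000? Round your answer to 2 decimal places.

A = (812000000 − 51300000)/51300000 = 14.82846
711000000 = 812000000/(1 + 14.82846·e^(−0.0303t)) → 1 + 14.82846·e^(−0.0303t) = 1.14205
e^(−0.0303t) = 0.00958 → t = ln(104.38649)/0.0303 = 4.6481/0.0303

t ≈ 153.40 years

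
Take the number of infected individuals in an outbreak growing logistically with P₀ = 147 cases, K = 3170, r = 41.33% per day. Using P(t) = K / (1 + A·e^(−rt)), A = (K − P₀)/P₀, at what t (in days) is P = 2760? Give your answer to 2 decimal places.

t ≈ 11.93 days

A = (3170 − 147)/147 = 20.56463
2760 = 3170/(1 + 20.56463·e^(−0.4133t)) → 1 + 20.56463·e^(−0.4133t) = 1.14855
e^(−0.4133t) = 0.007224 → t = ln(138.43504)/0.4133 = 4.9304/0.4133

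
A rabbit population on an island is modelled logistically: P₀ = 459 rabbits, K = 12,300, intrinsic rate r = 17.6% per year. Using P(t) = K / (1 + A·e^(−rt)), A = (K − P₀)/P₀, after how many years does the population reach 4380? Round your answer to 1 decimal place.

A = (12300 − 459)/459 = 25.79739
4380 = 12300/(1 + 25.79739·e^(−0.176t)) → 1 + 25.79739·e^(−0.176t) = 2.80822
e^(−0.176t) = 0.070093 → t = ln(14.26674)/0.176 = 2.65793/0.176

t ≈ 15.1 years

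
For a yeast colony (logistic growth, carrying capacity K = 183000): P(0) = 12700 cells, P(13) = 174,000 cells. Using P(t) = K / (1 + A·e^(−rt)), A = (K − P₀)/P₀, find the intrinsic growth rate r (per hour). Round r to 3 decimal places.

A = (183000 − 12700)/12700 = 13.40945
174000 = 183000/(1 + 13.40945·e^(−r·13)) → e^(−13r) = (1.05172 − 1)/13.40945 = 0.003857
r = −ln(0.003857)/13 = 5.55779/13

r ≈ 0.428 per hour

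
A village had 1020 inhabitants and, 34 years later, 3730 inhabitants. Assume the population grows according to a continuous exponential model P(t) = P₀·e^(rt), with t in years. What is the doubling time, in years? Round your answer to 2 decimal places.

doubling time ≈ 18.18 years

r = ln(3730/1020) / 34 = ln(3.65686) / 34 ≈ 0.038135 per year
doubling time = ln 2 / |r| = 0.69315 / 0.038135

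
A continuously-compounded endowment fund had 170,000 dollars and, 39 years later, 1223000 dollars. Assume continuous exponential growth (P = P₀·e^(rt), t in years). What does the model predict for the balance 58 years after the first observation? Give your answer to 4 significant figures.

≈ 3,198,000 dollars

r = ln(1223000/170000) / 39 ≈ 0.050597 per year
P(58) = 170000 · e^(0.050597·58) = 170000 · 18.81393 ≈ 3198367.28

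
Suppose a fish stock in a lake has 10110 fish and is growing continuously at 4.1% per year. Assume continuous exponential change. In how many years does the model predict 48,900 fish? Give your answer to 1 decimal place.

t ≈ 38.4 years

48900 = 10110 · e^(0.041·t)
t = ln(48900/10110) / 0.041 = ln(4.8368) / 0.041 = 1.57625 / 0.041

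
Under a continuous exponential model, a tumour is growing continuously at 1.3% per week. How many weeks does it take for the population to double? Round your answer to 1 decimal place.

doubling time = ln(2) / |r| = 0.69315 / 0.013

doubling time ≈ 53.3 weeks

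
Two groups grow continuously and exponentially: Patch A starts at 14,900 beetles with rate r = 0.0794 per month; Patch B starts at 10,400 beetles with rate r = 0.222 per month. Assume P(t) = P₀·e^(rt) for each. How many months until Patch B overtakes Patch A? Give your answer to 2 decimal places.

14900·e^(0.0794t) = 10400·e^(0.222t)
14900/10400 = e^((0.222 − 0.0794)t) → ln(1.43269) = 0.1426·t
t = 0.35956 / 0.1426

t ≈ 2.52 months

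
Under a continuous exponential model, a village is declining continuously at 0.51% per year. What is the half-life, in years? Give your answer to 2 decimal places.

half-life ≈ 135.91 years

half-life = ln(2) / |r| = 0.69315 / 0.0051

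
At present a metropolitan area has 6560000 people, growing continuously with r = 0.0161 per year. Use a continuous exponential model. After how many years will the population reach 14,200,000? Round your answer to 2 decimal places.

t ≈ 47.97 years

14200000 = 6560000 · e^(0.0161·t)
t = ln(14200000/6560000) / 0.0161 = ln(2.16463) / 0.0161 = 0.77225 / 0.0161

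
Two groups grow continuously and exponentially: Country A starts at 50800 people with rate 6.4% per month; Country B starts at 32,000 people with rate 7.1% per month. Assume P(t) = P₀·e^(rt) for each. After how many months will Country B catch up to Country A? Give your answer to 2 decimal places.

t ≈ 66.02 months

50800·e^(0.064t) = 32000·e^(0.071t)
50800/32000 = e^((0.071 − 0.064)t) → ln(1.5875) = 0.007·t
t = 0.46216 / 0.007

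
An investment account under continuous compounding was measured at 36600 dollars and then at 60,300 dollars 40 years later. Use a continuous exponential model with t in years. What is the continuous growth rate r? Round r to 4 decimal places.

r ≈ 0.0125 per year

60300 = 36600 · e^(r·40)
e^(40r) = 60300/36600 = 1.64754
r = ln(1.64754) / 40 = 0.49928 / 40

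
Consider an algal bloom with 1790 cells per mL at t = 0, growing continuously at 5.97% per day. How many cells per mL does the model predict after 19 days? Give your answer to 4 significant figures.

≈ 5,565 cells per mL

P(19) = 1790 · e^(0.0597·19) = 1790 · e^(1.1343)
= 1790 · 3.109 ≈ 5565.1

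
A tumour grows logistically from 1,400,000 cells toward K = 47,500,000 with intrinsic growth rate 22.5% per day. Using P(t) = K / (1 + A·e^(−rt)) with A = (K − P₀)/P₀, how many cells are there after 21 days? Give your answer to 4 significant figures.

≈ 36,760,000 cells

A = (47500000 − 1400000)/1400000 = 32.92857
P(21) = 47500000 / (1 + 32.92857·e^(−0.225·21)) = 47500000 / (1 + 32.92857·0.008871)
= 47500000 / 1.2921 ≈ 36761862.34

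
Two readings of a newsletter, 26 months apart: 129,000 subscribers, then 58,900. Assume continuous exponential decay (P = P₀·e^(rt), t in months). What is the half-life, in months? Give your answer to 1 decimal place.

half-life ≈ 23.0 months

r = ln(58900/129000) / 26 = ln(0.45659) / 26 ≈ -0.030153 per month
half-life = ln 2 / |r| = 0.69315 / 0.030153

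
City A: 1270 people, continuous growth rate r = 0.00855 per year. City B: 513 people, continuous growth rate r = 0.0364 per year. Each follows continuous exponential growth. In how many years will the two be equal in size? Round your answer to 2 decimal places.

t ≈ 32.55 years

1270·e^(0.00855t) = 513·e^(0.0364t)
1270/513 = e^((0.0364 − 0.00855)t) → ln(2.47563) = 0.02785·t
t = 0.9065 / 0.02785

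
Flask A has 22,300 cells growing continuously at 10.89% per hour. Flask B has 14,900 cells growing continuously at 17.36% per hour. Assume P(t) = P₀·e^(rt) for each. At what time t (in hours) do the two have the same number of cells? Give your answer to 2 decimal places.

22300·e^(0.1089t) = 14900·e^(0.1736t)
22300/14900 = e^((0.1736 − 0.1089)t) → ln(1.49664) = 0.0647·t
t = 0.40323 / 0.0647

t ≈ 6.23 hours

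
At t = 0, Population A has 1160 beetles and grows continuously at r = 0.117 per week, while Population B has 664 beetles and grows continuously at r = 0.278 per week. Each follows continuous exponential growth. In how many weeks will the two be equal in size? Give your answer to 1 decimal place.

t ≈ 3.5 weeks

1160·e^(0.117t) = 664·e^(0.278t)
1160/664 = e^((0.278 − 0.117)t) → ln(1.74699) = 0.161·t
t = 0.55789 / 0.161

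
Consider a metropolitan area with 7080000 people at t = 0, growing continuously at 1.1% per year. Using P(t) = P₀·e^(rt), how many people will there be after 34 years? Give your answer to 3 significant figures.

P(34) = 7080000 · e^(0.011·34) = 7080000 · e^(0.374)
= 7080000 · 1.45354 ≈ 10291043.03

≈ 10,300,000 people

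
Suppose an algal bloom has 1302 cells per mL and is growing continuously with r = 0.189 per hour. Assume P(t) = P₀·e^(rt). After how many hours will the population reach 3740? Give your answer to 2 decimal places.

3740 = 1302 · e^(0.189·t)
t = ln(3740/1302) / 0.189 = ln(2.8725) / 0.189 = 1.05518 / 0.189

t ≈ 5.58 hours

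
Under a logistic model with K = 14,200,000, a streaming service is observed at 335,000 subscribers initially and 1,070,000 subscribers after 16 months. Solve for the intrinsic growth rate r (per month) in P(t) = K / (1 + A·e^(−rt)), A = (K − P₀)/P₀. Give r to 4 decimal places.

r ≈ 0.0760 per month

A = (14200000 − 335000)/335000 = 41.38806
1070000 = 14200000/(1 + 41.38806·e^(−r·16)) → e^(−16r) = (13.27103 − 1)/41.38806 = 0.296487
r = −ln(0.296487)/16 = 1.21575/16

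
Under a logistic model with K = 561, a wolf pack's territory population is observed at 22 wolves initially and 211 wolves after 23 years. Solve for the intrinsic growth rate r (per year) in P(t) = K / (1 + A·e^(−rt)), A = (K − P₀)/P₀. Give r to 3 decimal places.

A = (561 − 22)/22 = 24.5
211 = 561/(1 + 24.5·e^(−r·23)) → e^(−23r) = (2.65877 − 1)/24.5 = 0.067705
r = −ln(0.067705)/23 = 2.6926/23

r ≈ 0.117 per year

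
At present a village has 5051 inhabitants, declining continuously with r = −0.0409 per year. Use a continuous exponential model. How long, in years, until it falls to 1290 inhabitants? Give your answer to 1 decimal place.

t ≈ 33.4 years

1290 = 5051 · e^(-0.0409·t)
t = ln(1290/5051) / -0.0409 = ln(0.25539) / -0.0409 = -1.36494 / -0.0409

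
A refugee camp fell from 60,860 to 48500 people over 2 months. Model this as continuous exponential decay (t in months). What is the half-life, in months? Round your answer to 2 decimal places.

r = ln(48500/60860) / 2 = ln(0.79691) / 2 ≈ -0.113506 per month
half-life = ln 2 / |r| = 0.69315 / 0.113506

half-life ≈ 6.11 months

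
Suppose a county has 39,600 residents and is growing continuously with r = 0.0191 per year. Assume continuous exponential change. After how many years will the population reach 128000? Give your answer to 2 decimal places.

t ≈ 61.42 years

128000 = 39600 · e^(0.0191·t)
t = ln(128000/39600) / 0.0191 = ln(3.23232) / 0.0191 = 1.1732 / 0.0191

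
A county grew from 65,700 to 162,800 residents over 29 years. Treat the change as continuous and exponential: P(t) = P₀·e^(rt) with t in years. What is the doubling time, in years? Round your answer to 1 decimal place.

r = ln(162800/65700) / 29 = ln(2.47793) / 29 ≈ 0.03129 per year
doubling time = ln 2 / |r| = 0.69315 / 0.03129

doubling time ≈ 22.2 years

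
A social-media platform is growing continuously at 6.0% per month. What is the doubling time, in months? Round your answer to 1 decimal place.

doubling time ≈ 11.6 months

doubling time = ln(2) / |r| = 0.69315 / 0.06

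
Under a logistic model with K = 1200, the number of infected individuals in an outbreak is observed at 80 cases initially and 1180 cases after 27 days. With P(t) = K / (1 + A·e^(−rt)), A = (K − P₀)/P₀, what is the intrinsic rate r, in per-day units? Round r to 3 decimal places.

r ≈ 0.249 per day

A = (1200 − 80)/80 = 14
1180 = 1200/(1 + 14·e^(−r·27)) → e^(−27r) = (1.01695 − 1)/14 = 0.001211
r = −ln(0.001211)/27 = 6.71659/27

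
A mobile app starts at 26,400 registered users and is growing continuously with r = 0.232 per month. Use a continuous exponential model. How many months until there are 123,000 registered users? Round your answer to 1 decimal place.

123000 = 26400 · e^(0.232·t)
t = ln(123000/26400) / 0.232 = ln(4.65909) / 0.232 = 1.53882 / 0.232

t ≈ 6.6 months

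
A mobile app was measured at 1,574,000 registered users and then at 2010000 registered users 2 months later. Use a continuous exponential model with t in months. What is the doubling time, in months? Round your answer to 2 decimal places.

r = ln(2010000/1574000) / 2 = ln(1.277) / 2 ≈ 0.122257 per month
doubling time = ln 2 / |r| = 0.69315 / 0.122257

doubling time ≈ 5.67 months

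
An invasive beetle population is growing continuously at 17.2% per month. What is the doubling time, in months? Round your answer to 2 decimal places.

doubling time ≈ 4.03 months

doubling time = ln(2) / |r| = 0.69315 / 0.172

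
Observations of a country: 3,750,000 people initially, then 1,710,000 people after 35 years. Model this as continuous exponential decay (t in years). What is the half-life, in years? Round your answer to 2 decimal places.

r = ln(1710000/3750000) / 35 = ln(0.456) / 35 ≈ -0.022436 per year
half-life = ln 2 / |r| = 0.69315 / 0.022436

half-life ≈ 30.89 years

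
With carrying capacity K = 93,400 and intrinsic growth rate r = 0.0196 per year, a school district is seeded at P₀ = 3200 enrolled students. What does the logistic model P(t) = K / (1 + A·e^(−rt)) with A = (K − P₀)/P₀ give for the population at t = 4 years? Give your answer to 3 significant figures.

≈ 3,450 enrolled students

A = (93400 − 3200)/3200 = 28.1875
P(4) = 93400 / (1 + 28.1875·e^(−0.0196·4)) = 93400 / (1 + 28.1875·0.924595)
= 93400 / 27.06201 ≈ 3451.33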